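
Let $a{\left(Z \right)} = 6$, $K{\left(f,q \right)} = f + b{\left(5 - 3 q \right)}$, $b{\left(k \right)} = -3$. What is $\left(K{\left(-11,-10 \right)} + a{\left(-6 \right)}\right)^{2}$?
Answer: $64$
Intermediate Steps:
$K{\left(f,q \right)} = -3 + f$ ($K{\left(f,q \right)} = f - 3 = -3 + f$)
$\left(K{\left(-11,-10 \right)} + a{\left(-6 \right)}\right)^{2} = \left(\left(-3 - 11\right) + 6\right)^{2} = \left(-14 + 6\right)^{2} = \left(-8\right)^{2} = 64$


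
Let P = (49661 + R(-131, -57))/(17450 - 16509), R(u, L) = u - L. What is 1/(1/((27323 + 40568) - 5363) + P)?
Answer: 58838848/3100576877 ≈ 0.018977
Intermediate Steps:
P = 49587/941 (P = (49661 + (-131 - 1*(-57)))/(17450 - 16509) = (49661 + (-131 + 57))/941 = (49661 - 74)*(1/941) = 49587*(1/941) = 49587/941 ≈ 52.696)
1/(1/((27323 + 40568) - 5363) + P) = 1/(1/((27323 + 40568) - 5363) + 49587/941) = 1/(1/(67891 - 5363) + 49587/941) = 1/(1/62528 + 49587/941) = 1/(3100576877/58838848) = 58838848/3100576877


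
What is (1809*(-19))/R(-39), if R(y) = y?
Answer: 11457/13 ≈ 881.31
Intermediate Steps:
(1809*(-19))/R(-39) = (1809*(-19))/(-39) = -34371*(-1/39) = 11457/13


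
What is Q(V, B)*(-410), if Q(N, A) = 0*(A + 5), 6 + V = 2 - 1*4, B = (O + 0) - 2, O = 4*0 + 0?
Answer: 0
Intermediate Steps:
O = 0 (O = 0 + 0 = 0)
B = -2 (B = (0 + 0) - 2 = 0 - 2 = -2)
V = -8 (V = -6 + (2 - 1*4) = -6 + (2 - 4) = -6 - 2 = -8)
Q(N, A) = 0 (Q(N, A) = 0*(5 + A) = 0)
Q(V, B)*(-410) = 0*(-410) = 0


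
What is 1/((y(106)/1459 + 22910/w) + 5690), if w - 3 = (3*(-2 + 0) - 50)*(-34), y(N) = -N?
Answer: 2782313/15864584518 ≈ 0.00017538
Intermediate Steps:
w = 1907 (w = 3 + (3*(-2 + 0) - 50)*(-34) = 3 + (3*(-2) - 50)*(-34) = 3 + (-6 - 50)*(-34) = 3 - 56*(-34) = 3 + 1904 = 1907)
1/((y(106)/1459 + 22910/w) + 5690) = 1/((-1*106/1459 + 22910/1907) + 5690) = 1/((-106*1/1459 + 22910*(1/1907)) + 5690) = 1/((-106/1459 + 22910/1907) + 5690) = 1/(33223548/2782313 + 5690) = 1/(15864584518/2782313) = 2782313/15864584518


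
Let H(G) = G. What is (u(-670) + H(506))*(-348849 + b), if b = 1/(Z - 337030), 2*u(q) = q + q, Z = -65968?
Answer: 11528006842846/201499 ≈ 5.7211e+7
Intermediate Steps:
u(q) = q (u(q) = (q + q)/2 = (2*q)/2 = q)
b = -1/402998 (b = 1/(-65968 - 337030) = 1/(-402998) = -1/402998 ≈ -2.4814e-6)
(u(-670) + H(506))*(-348849 + b) = (-670 + 506)*(-348849 - 1/402998) = -164*(-140585449303/402998) = 11528006842846/201499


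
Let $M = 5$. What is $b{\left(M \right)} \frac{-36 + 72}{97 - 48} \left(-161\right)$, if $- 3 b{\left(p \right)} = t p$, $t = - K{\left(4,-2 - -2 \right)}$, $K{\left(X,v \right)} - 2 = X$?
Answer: $- \frac{8280}{7} \approx -1182.9$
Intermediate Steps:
$K{\left(X,v \right)} = 2 + X$
$t = -6$ ($t = - (2 + 4) = \left(-1\right) 6 = -6$)
$b{\left(p \right)} = 2 p$ ($b{\left(p \right)} = - \frac{\left(-6\right) p}{3} = 2 p$)
$b{\left(M \right)} \frac{-36 + 72}{97 - 48} \left(-161\right) = 2 \cdot 5 \frac{-36 + 72}{97 - 48} \left(-161\right) = 10 \cdot \frac{36}{49} \left(-161\right) = \frac{360}{49} \left(-161\right) = - \frac{8280}{7}$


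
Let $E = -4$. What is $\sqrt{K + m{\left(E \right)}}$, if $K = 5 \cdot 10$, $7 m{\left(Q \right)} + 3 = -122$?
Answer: $\frac{15 \sqrt{7}}{7} \approx 5.6695$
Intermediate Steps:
$m{\left(Q \right)} = - \frac{125}{7}$ ($m{\left(Q \right)} = - \frac{3}{7} + \frac{1}{7} \left(-122\right) = - \frac{3}{7} - \frac{122}{7} = - \frac{125}{7}$)
$K = 50$
$\sqrt{K + m{\left(E \right)}} = \sqrt{50 - \frac{125}{7}} = \sqrt{\frac{225}{7}} = \frac{15 \sqrt{7}}{7}$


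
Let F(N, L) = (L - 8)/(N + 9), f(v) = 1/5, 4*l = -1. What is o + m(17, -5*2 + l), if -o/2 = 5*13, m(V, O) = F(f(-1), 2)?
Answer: -3005/23 ≈ -130.65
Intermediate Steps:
l = -¼ (l = (¼)*(-1) = -¼ ≈ -0.25000)
f(v) = ⅕
F(N, L) = (-8 + L)/(9 + N)
m(V, O) = -15/23 (m(V, O) = (-8 + 2)/(9 + ⅕) = -6/(46/5) = (5/46)*(-6) = -15/23)
o = -130 (o = -10*13 = -2*65 = -130)
o + m(17, -5*2 + l) = -130 - 15/23 = -3005/23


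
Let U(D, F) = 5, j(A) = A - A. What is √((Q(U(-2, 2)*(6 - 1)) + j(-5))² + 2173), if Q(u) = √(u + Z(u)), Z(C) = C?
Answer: 3*√247 ≈ 47.149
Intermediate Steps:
j(A) = 0
Q(u) = √2*√u (Q(u) = √(u + u) = √(2*u) = √2*√u)
√((Q(U(-2, 2)*(6 - 1)) + j(-5))² + 2173) = √((√2*√(5*(6 - 1)) + 0)² + 2173) = √((√2*√(5*5) + 0)² + 2173) = √((√2*√25 + 0)² + 2173) = √((√2*5 + 0)² + 2173) = √((5*√2 + 0)² + 2173) = √((5*√2)² + 2173) = √(50 + 2173) = √2223 = 3*√247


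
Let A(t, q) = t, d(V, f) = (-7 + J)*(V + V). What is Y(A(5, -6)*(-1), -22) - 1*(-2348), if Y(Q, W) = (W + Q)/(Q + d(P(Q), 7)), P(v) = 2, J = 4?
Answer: 39943/17 ≈ 2349.6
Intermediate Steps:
d(V, f) = -6*V (d(V, f) = (-7 + 4)*(V + V) = -6*V)
Y(Q, W) = (Q + W)/(-12 + Q) (Y(Q, W) = (W + Q)/(Q - 6*2) = (Q + W)/(Q - 12) = (Q + W)/(-12 + Q))
Y(A(5, -6)*(-1), -22) - 1*(-2348) = (5*(-1) - 22)/(-12 + 5*(-1)) - 1*(-2348) = (-5 - 22)/(-12 - 5) + 2348 = -27/(-17) + 2348 = -1/17*(-27) + 2348 = 27/17 + 2348 = 39943/17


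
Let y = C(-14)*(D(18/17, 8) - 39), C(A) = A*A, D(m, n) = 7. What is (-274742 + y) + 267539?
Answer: -13475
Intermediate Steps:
C(A) = A**2
y = -6272 (y = (-14)**2*(7 - 39) = 196*(-32) = -6272)
(-274742 + y) + 267539 = (-274742 - 6272) + 267539 = -281014 + 267539 = -13475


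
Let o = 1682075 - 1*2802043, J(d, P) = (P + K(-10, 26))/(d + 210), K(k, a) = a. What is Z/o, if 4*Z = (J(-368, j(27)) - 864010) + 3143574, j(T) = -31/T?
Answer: -9724619353/19111133952 ≈ -0.50885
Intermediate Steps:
J(d, P) = (26 + P)/(210 + d) (J(d, P) = (P + 26)/(d + 210) = (26 + P)/(210 + d))
o = -1119968 (o = 1682075 - 2802043 = -1119968)
Z = 9724619353/17064 (Z = (((26 - 31/27)/(210 - 368) - 864010) + 3143574)/4 = (((26 - 31*1/27)/(-158) - 864010) + 3143574)/4 = ((-(26 - 31/27)/158 - 864010) + 3143574)/4 = ((-1/158*671/27 - 864010) + 3143574)/4 = ((-671/4266 - 864010) + 3143574)/4 = (-3685867331/4266 + 3143574)/4 = (¼)*(9724619353/4266) = 9724619353/17064 ≈ 5.6989e+5)
Z/o = (9724619353/17064)/(-1119968) = (9724619353/17064)*(-1/1119968) = -9724619353/19111133952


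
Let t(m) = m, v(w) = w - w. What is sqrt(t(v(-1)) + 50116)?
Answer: 2*sqrt(12529) ≈ 223.87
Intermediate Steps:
v(w) = 0
sqrt(t(v(-1)) + 50116) = sqrt(0 + 50116) = sqrt(50116) = 2*sqrt(12529)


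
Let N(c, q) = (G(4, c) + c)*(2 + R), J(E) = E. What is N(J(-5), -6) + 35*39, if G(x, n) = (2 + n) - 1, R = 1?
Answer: 1338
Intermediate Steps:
G(x, n) = 1 + n
N(c, q) = 3 + 6*c (N(c, q) = ((1 + c) + c)*(2 + 1) = (1 + 2*c)*3 = 3 + 6*c)
N(J(-5), -6) + 35*39 = (3 + 6*(-5)) + 35*39 = (3 - 30) + 1365 = -27 + 1365 = 1338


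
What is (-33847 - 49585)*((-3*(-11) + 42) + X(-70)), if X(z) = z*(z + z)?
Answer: -823891000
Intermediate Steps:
X(z) = 2*z² (X(z) = z*(2*z) = 2*z²)
(-33847 - 49585)*((-3*(-11) + 42) + X(-70)) = (-33847 - 49585)*((-3*(-11) + 42) + 2*(-70)²) = -83432*((33 + 42) + 2*4900) = -83432*(75 + 9800) = -83432*9875 = -823891000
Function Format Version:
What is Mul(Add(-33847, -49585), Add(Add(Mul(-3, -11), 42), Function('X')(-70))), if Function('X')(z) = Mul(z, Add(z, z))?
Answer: -823891000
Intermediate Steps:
Function('X')(z) = Mul(2, Pow(z, 2)) (Function('X')(z) = Mul(z, Mul(2, z)) = Mul(2, Pow(z, 2)))
Mul(Add(-33847, -49585), Add(Add(Mul(-3, -11), 42), Function('X')(-70))) = Mul(Add(-33847, -49585), Add(Add(Mul(-3, -11), 42), Mul(2, Pow(-70, 2)))) = Mul(-83432, Add(Add(33, 42), Mul(2, 4900))) = Mul(-83432, Add(75, 9800)) = Mul(-83432, 9875) = -823891000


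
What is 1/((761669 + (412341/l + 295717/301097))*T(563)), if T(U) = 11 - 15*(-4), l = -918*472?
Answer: 43488041904/2351768124771827431 ≈ 1.8492e-8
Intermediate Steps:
l = -433296
T(U) = 71 (T(U) = 11 + 60 = 71)
1/((761669 + (412341/l + 295717/301097))*T(563)) = 1/((761669 + (412341/(-433296) + 295717/301097))*71) = (1/71)/(761669 + (412341*(-1/433296) + 295717*(1/301097))) = (1/71)/(761669 + (-137447/144432 + 295717/301097)) = (1/71)/(761669 + 1326118385/43488041904) = (1/71)/(33123494715096161/43488041904) = (43488041904/33123494715096161)*(1/71) = 43488041904/2351768124771827431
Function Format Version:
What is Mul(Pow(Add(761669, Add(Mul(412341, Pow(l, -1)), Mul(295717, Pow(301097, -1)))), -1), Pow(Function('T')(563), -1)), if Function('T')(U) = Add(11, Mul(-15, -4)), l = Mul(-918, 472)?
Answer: Rational(43488041904, 2351768124771827431) ≈ 1.8492e-8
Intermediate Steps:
l = -433296
Function('T')(U) = 71 (Function('T')(U) = Add(11, 60) = 71)
Mul(Pow(Add(761669, Add(Mul(412341, Pow(l, -1)), Mul(295717, Pow(301097, -1)))), -1), Pow(Function('T')(563), -1)) = Mul(Pow(Add(761669, Add(Mul(412341, Pow(-433296, -1)), Mul(295717, Pow(301097, -1)))), -1), Pow(71, -1)) = Mul(Pow(Add(761669, Add(Mul(412341, Rational(-1, 433296)), Mul(295717, Rational(1, 301097)))), -1), Rational(1, 71)) = Mul(Pow(Add(761669, Add(Rational(-137447, 144432), Rational(295717, 301097))), -1), Rational(1, 71)) = Mul(Pow(Add(761669, Rational(1326118385, 43488041904)), -1), Rational(1, 71)) = Mul(Pow(Rational(33123494715096161, 43488041904), -1), Rational(1, 71)) = Mul(Rational(43488041904, 33123494715096161), Rational(1, 71)) = Rational(43488041904, 2351768124771827431)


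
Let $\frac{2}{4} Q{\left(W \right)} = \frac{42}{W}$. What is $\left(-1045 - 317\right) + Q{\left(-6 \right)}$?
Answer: $-1376$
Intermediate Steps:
$Q{\left(W \right)} = \frac{84}{W}$ ($Q{\left(W \right)} = 2 \frac{42}{W} = \frac{84}{W}$)
$\left(-1045 - 317\right) + Q{\left(-6 \right)} = \left(-1045 - 317\right) + \frac{84}{-6} = -1362 + 84 \left(- \frac{1}{6}\right) = -1362 - 14 = -1376$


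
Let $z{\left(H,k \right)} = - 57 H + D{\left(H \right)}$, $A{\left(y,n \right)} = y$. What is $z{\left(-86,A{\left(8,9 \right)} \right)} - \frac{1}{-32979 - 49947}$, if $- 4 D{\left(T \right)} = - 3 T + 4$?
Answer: $\frac{200535800}{41463} \approx 4836.5$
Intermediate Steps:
$D{\left(T \right)} = -1 + \frac{3 T}{4}$ ($D{\left(T \right)} = - \frac{- 3 T + 4}{4} = - \frac{4 - 3 T}{4} = -1 + \frac{3 T}{4}$)
$z{\left(H,k \right)} = -1 - \frac{225 H}{4}$ ($z{\left(H,k \right)} = - 57 H + \left(-1 + \frac{3 H}{4}\right) = -1 - \frac{225 H}{4}$)
$z{\left(-86,A{\left(8,9 \right)} \right)} - \frac{1}{-32979 - 49947} = \left(-1 - - \frac{9675}{2}\right) - \frac{1}{-32979 - 49947} = \left(-1 + \frac{9675}{2}\right) - \frac{1}{-82926} = \frac{9673}{2} - - \frac{1}{82926} = \frac{9673}{2} + \frac{1}{82926} = \frac{200535800}{41463}$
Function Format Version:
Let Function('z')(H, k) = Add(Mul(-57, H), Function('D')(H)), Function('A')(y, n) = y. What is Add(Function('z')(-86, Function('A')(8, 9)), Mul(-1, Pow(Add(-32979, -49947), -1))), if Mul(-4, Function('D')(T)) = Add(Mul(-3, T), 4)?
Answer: Rational(200535800, 41463) ≈ 4836.5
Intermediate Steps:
Function('D')(T) = Add(-1, Mul(Rational(3, 4), T)) (Function('D')(T) = Mul(Rational(-1, 4), Add(Mul(-3, T), 4)) = Mul(Rational(-1, 4), Add(4, Mul(-3, T))) = Add(-1, Mul(Rational(3, 4), T)))
Function('z')(H, k) = Add(-1, Mul(Rational(-225, 4), H)) (Function('z')(H, k) = Add(Mul(-57, H), Add(-1, Mul(Rational(3, 4), H))) = Add(-1, Mul(Rational(-225, 4), H)))
Add(Function('z')(-86, Function('A')(8, 9)), Mul(-1, Pow(Add(-32979, -49947), -1))) = Add(Add(-1, Mul(Rational(-225, 4), -86)), Mul(-1, Pow(Add(-32979, -49947), -1))) = Add(Add(-1, Rational(9675, 2)), Mul(-1, Pow(-82926, -1))) = Add(Rational(9673, 2), Mul(-1, Rational(-1, 82926))) = Add(Rational(9673, 2), Rational(1, 82926)) = Rational(200535800, 41463)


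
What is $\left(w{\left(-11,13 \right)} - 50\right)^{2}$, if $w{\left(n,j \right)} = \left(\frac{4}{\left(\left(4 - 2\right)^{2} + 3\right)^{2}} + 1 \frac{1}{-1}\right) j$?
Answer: $\frac{9211225}{2401} \approx 3836.4$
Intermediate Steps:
$w{\left(n,j \right)} = - \frac{45 j}{49}$ ($w{\left(n,j \right)} = \left(\frac{4}{\left(2^{2} + 3\right)^{2}} + 1 \left(-1\right)\right) j = \left(\frac{4}{\left(4 + 3\right)^{2}} - 1\right) j = \left(\frac{4}{7^{2}} - 1\right) j = \left(\frac{4}{49} - 1\right) j = - \frac{45 j}{49}$)
$\left(w{\left(-11,13 \right)} - 50\right)^{2} = \left(\left(- \frac{45}{49}\right) 13 - 50\right)^{2} = \left(- \frac{585}{49} - 50\right)^{2} = \left(- \frac{3035}{49}\right)^{2} = \frac{9211225}{2401}$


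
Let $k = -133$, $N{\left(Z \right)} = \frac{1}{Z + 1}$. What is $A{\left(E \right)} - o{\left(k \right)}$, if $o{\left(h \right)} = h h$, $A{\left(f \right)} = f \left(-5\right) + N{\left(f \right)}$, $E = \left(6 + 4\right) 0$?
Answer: $-17688$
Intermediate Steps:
$E = 0$ ($E = 10 \cdot 0 = 0$)
$N{\left(Z \right)} = \frac{1}{1 + Z}$
$A{\left(f \right)} = \frac{1}{1 + f} - 5 f$ ($A{\left(f \right)} = f \left(-5\right) + \frac{1}{1 + f} = - 5 f + \frac{1}{1 + f} = \frac{1}{1 + f} - 5 f$)
$o{\left(h \right)} = h^{2}$
$A{\left(E \right)} - o{\left(k \right)} = \frac{1 - 0 \left(1 + 0\right)}{1 + 0} - \left(-133\right)^{2} = \frac{1 - 0 \cdot 1}{1} - 17689 = 1 \left(1 + 0\right) - 17689 = 1 \cdot 1 - 17689 = 1 - 17689 = -17688$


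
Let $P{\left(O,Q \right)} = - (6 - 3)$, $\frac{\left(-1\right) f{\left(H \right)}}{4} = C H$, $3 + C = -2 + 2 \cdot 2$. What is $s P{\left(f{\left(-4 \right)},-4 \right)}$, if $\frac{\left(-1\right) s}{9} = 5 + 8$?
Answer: $351$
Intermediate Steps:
$C = -1$ ($C = -3 + \left(-2 + 2 \cdot 2\right) = -3 + \left(-2 + 4\right) = -3 + 2 = -1$)
$f{\left(H \right)} = 4 H$ ($f{\left(H \right)} = - 4 \left(- H\right) = 4 H$)
$s = -117$ ($s = - 9 \left(5 + 8\right) = \left(-9\right) 13 = -117$)
$P{\left(O,Q \right)} = -3$ ($P{\left(O,Q \right)} = \left(-1\right) 3 = -3$)
$s P{\left(f{\left(-4 \right)},-4 \right)} = \left(-117\right) \left(-3\right) = 351$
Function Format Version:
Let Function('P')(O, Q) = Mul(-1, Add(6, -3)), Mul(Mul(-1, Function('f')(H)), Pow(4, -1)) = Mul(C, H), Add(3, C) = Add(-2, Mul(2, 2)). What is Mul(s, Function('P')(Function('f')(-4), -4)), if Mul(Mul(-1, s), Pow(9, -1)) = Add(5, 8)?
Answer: 351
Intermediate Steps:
C = -1 (C = Add(-3, Add(-2, Mul(2, 2))) = Add(-3, Add(-2, 4)) = Add(-3, 2) = -1)
Function('f')(H) = Mul(4, H) (Function('f')(H) = Mul(-4, Mul(-1, H)) = Mul(4, H))
s = -117 (s = Mul(-9, Add(5, 8)) = Mul(-9, 13) = -117)
Function('P')(O, Q) = -3 (Function('P')(O, Q) = Mul(-1, 3) = -3)
Mul(s, Function('P')(Function('f')(-4), -4)) = Mul(-117, -3) = 351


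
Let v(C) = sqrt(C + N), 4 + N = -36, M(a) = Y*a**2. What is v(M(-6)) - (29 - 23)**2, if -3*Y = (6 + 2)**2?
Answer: -36 + 2*I*sqrt(202) ≈ -36.0 + 28.425*I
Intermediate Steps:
Y = -64/3 (Y = -(6 + 2)**2/3 = -1/3*8**2 = -1/3*64 = -64/3 ≈ -21.333)
M(a) = -64*a**2/3
N = -40 (N = -4 - 36 = -40)
v(C) = sqrt(-40 + C) (v(C) = sqrt(C - 40) = sqrt(-40 + C))
v(M(-6)) - (29 - 23)**2 = sqrt(-40 - 64/3*(-6)**2) - (29 - 23)**2 = sqrt(-40 - 64/3*36) - 1*6**2 = sqrt(-40 - 768) - 1*36 = sqrt(-808) - 36 = 2*I*sqrt(202) - 36 = -36 + 2*I*sqrt(202)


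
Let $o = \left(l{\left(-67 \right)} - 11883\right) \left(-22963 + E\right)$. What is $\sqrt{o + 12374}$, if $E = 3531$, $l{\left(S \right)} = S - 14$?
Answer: $\sqrt{232496822} \approx 15248.0$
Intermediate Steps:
$l{\left(S \right)} = -14 + S$
$o = 232484448$ ($o = \left(\left(-14 - 67\right) - 11883\right) \left(-22963 + 3531\right) = \left(-81 - 11883\right) \left(-19432\right) = \left(-11964\right) \left(-19432\right) = 232484448$)
$\sqrt{o + 12374} = \sqrt{232484448 + 12374} = \sqrt{232496822}$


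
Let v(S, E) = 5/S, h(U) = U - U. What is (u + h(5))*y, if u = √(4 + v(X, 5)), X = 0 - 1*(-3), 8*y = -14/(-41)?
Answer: 7*√51/492 ≈ 0.10161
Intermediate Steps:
h(U) = 0
y = 7/164 (y = (-14/(-41))/8 = (-14*(-1/41))/8 = (⅛)*(14/41) = 7/164 ≈ 0.042683)
X = 3 (X = 0 + 3 = 3)
u = √51/3 (u = √(4 + 5/3) = √(17/3) = √51/3 ≈ 2.3805)
(u + h(5))*y = (√51/3 + 0)*(7/164) = (√51/3)*(7/164) = 7*√51/492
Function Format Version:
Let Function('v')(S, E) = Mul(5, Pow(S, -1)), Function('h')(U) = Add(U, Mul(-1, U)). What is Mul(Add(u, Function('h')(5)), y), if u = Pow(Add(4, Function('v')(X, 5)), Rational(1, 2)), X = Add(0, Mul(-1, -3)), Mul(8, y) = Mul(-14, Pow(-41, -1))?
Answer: Mul(Rational(7, 492), Pow(51, Rational(1, 2))) ≈ 0.10161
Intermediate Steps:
Function('h')(U) = 0
y = Rational(7, 164) (y = Mul(Rational(1, 8), Mul(-14, Pow(-41, -1))) = Mul(Rational(1, 8), Mul(-14, Rational(-1, 41))) = Mul(Rational(1, 8), Rational(14, 41)) = Rational(7, 164) ≈ 0.042683)
X = 3 (X = Add(0, 3) = 3)
u = Mul(Rational(1, 3), Pow(51, Rational(1, 2))) (u = Pow(Add(4, Mul(5, Pow(3, -1))), Rational(1, 2)) = Pow(Add(4, Mul(5, Rational(1, 3))), Rational(1, 2)) = Pow(Add(4, Rational(5, 3)), Rational(1, 2)) = Pow(Rational(17, 3), Rational(1, 2)) = Mul(Rational(1, 3), Pow(51, Rational(1, 2))) ≈ 2.3805)
Mul(Add(u, Function('h')(5)), y) = Mul(Add(Mul(Rational(1, 3), Pow(51, Rational(1, 2))), 0), Rational(7, 164)) = Mul(Mul(Rational(1, 3), Pow(51, Rational(1, 2))), Rational(7, 164)) = Mul(Rational(7, 492), Pow(51, Rational(1, 2)))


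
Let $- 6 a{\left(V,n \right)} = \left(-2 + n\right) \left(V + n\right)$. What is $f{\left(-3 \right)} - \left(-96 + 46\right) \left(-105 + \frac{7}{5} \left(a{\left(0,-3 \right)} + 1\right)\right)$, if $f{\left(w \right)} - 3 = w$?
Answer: $-5355$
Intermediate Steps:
$a{\left(V,n \right)} = - \frac{\left(-2 + n\right) \left(V + n\right)}{6}$
$f{\left(w \right)} = 3 + w$
$f{\left(-3 \right)} - \left(-96 + 46\right) \left(-105 + \frac{7}{5} \left(a{\left(0,-3 \right)} + 1\right)\right) = \left(3 - 3\right) - \left(-96 + 46\right) \left(-105 + \frac{7}{5} \left(\left(- \frac{\left(-3\right)^{2}}{6} + \frac{1}{3} \cdot 0 + \frac{1}{3} \left(-3\right) - 0 \left(-3\right)\right) + 1\right)\right) = 0 - - 50 \left(-105 + 7 \cdot \frac{1}{5} \left(\left(\left(- \frac{1}{6}\right) 9 + 0 - 1 + 0\right) + 1\right)\right) = 0 - - 50 \left(-105 + \frac{7 \left(\left(- \frac{3}{2} + 0 - 1 + 0\right) + 1\right)}{5}\right) = 0 - - 50 \left(-105 + \frac{7 \left(- \frac{5}{2} + 1\right)}{5}\right) = 0 - - 50 \left(-105 + \frac{7}{5} \left(- \frac{3}{2}\right)\right) = 0 - - 50 \left(-105 - \frac{21}{10}\right) = 0 - \left(-50\right) \left(- \frac{1071}{10}\right) = 0 - 5355 = -5355$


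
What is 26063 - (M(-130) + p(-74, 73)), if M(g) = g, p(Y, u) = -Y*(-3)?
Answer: 26415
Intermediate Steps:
p(Y, u) = 3*Y
26063 - (M(-130) + p(-74, 73)) = 26063 - (-130 + 3*(-74)) = 26063 - (-130 - 222) = 26063 - 1*(-352) = 26063 + 352 = 26415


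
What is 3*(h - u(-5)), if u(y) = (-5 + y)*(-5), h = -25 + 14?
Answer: -183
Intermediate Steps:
h = -11
u(y) = 25 - 5*y
3*(h - u(-5)) = 3*(-11 - (25 - 5*(-5))) = 3*(-11 - (25 + 25)) = 3*(-11 - 1*50) = 3*(-11 - 50) = 3*(-61) = -183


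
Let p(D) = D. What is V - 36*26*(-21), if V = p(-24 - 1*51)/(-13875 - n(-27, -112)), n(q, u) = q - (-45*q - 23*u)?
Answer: 197680467/10057 ≈ 19656.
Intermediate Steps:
n(q, u) = 23*u + 46*q (n(q, u) = q + (23*u + 45*q) = 23*u + 46*q)
V = 75/10057 (V = (-24 - 1*51)/(-13875 - (23*(-112) + 46*(-27))) = (-24 - 51)/(-13875 - (-2576 - 1242)) = -75/(-13875 - 1*(-3818)) = -75/(-13875 + 3818) = -75/(-10057) = -75*(-1/10057) = 75/10057 ≈ 0.0074575)
V - 36*26*(-21) = 75/10057 - 36*26*(-21) = 75/10057 - 936*(-21) = 75/10057 + 19656 = 197680467/10057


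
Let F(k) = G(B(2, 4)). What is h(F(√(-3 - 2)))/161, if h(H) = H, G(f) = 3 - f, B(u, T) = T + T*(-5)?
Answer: 19/161 ≈ 0.11801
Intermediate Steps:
B(u, T) = -4*T (B(u, T) = T - 5*T = -4*T)
F(k) = 19 (F(k) = 3 - (-4)*4 = 3 - 1*(-16) = 3 + 16 = 19)
h(F(√(-3 - 2)))/161 = 19/161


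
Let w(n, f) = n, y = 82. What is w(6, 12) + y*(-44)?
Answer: -3602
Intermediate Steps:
w(6, 12) + y*(-44) = 6 + 82*(-44) = 6 - 3608 = -3602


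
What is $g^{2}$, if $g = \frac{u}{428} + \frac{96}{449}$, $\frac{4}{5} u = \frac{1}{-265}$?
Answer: $\frac{75867705982849}{1659785406935296} \approx 0.045709$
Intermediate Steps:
$u = - \frac{1}{212}$ ($u = \frac{5}{4 \left(-265\right)} = \frac{5}{4} \left(- \frac{1}{265}\right) = - \frac{1}{212} \approx -0.004717$)
$g = \frac{8710207}{40740464}$ ($g = - \frac{1}{212 \cdot 428} + \frac{96}{449} = \left(- \frac{1}{212}\right) \frac{1}{428} + 96 \cdot \frac{1}{449} = - \frac{1}{90736} + \frac{96}{449} = \frac{8710207}{40740464} \approx 0.2138$)
$g^{2} = \left(\frac{8710207}{40740464}\right)^{2} = \frac{75867705982849}{1659785406935296}$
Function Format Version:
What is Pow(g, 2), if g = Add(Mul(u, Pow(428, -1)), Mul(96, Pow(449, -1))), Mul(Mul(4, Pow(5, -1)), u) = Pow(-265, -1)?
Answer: Rational(75867705982849, 1659785406935296) ≈ 0.045709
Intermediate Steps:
u = Rational(-1, 212) (u = Mul(Rational(5, 4), Pow(-265, -1)) = Mul(Rational(5, 4), Rational(-1, 265)) = Rational(-1, 212) ≈ -0.0047170)
g = Rational(8710207, 40740464) (g = Add(Mul(Rational(-1, 212), Pow(428, -1)), Mul(96, Pow(449, -1))) = Add(Mul(Rational(-1, 212), Rational(1, 428)), Mul(96, Rational(1, 449))) = Add(Rational(-1, 90736), Rational(96, 449)) = Rational(8710207, 40740464) ≈ 0.21380)
Pow(g, 2) = Pow(Rational(8710207, 40740464), 2) = Rational(75867705982849, 1659785406935296)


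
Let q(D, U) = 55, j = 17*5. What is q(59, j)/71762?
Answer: 55/71762 ≈ 0.00076642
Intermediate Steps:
j = 85
q(59, j)/71762 = 55/71762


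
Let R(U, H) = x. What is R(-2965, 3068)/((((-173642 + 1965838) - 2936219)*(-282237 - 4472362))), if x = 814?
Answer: 814/5439370611777 ≈ 1.4965e-10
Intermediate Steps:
R(U, H) = 814
R(-2965, 3068)/((((-173642 + 1965838) - 2936219)*(-282237 - 4472362))) = 814/((((-173642 + 1965838) - 2936219)*(-282237 - 4472362))) = 814/(((1792196 - 2936219)*(-4754599))) = 814/((-1144023*(-4754599))) = 814/5439370611777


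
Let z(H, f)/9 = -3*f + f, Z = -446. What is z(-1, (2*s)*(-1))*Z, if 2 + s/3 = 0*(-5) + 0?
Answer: 96336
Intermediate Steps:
s = -6 (s = -6 + 3*(0*(-5) + 0) = -6 + 3*(0 + 0) = -6 + 3*0 = -6 + 0 = -6)
z(H, f) = -18*f (z(H, f) = 9*(-3*f + f) = 9*(-2*f) = -18*f)
z(-1, (2*s)*(-1))*Z = -18*2*(-6)*(-1)*(-446) = -(-216)*(-1)*(-446) = -18*12*(-446) = -216*(-446) = 96336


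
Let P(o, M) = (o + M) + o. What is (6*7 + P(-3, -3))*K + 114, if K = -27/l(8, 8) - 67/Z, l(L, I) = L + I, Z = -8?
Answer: 5355/16 ≈ 334.69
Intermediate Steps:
l(L, I) = I + L
P(o, M) = M + 2*o (P(o, M) = (M + o) + o = M + 2*o)
K = 107/16 (K = -27/(8 + 8) - 67/(-8) = -27/16 - 67*(-⅛) = -27*1/16 + 67/8 = -27/16 + 67/8 = 107/16 ≈ 6.6875)
(6*7 + P(-3, -3))*K + 114 = (6*7 + (-3 + 2*(-3)))*(107/16) + 114 = (42 + (-3 - 6))*(107/16) + 114 = (42 - 9)*(107/16) + 114 = 33*(107/16) + 114 = 3531/16 + 114 = 5355/16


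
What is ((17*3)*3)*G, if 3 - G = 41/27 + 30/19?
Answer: -850/57 ≈ -14.912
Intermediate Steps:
G = -50/513 (G = 3 - (41/27 + 30/19) = 3 - 1*1589/513 = 3 - 1589/513 = -50/513 ≈ -0.097466)
((17*3)*3)*G = ((17*3)*3)*(-50/513) = (51*3)*(-50/513) = 153*(-50/513) = -850/57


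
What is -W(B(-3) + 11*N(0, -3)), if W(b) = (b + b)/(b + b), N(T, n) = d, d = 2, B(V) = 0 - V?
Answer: -1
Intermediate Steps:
B(V) = -V
N(T, n) = 2
W(b) = 1 (W(b) = (2*b)/((2*b)) = (2*b)*(1/(2*b)) = 1)
-W(B(-3) + 11*N(0, -3)) = -1*1 = -1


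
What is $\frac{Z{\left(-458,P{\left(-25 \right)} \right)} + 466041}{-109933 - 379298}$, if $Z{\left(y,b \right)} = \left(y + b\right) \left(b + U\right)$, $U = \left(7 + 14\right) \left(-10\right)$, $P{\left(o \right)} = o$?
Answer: $- \frac{64394}{54359} \approx -1.1846$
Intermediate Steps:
$U = -210$ ($U = 21 \left(-10\right) = -210$)
$Z{\left(y,b \right)} = \left(-210 + b\right) \left(b + y\right)$ ($Z{\left(y,b \right)} = \left(y + b\right) \left(b - 210\right) = \left(b + y\right) \left(-210 + b\right) = \left(-210 + b\right) \left(b + y\right)$)
$\frac{Z{\left(-458,P{\left(-25 \right)} \right)} + 466041}{-109933 - 379298} = \frac{\left(\left(-25\right)^{2} - -5250 - -96180 - -11450\right) + 466041}{-109933 - 379298} = \frac{\left(625 + 5250 + 96180 + 11450\right) + 466041}{-489231} = \left(113505 + 466041\right) \left(- \frac{1}{489231}\right) = 579546 \left(- \frac{1}{489231}\right) = - \frac{64394}{54359}$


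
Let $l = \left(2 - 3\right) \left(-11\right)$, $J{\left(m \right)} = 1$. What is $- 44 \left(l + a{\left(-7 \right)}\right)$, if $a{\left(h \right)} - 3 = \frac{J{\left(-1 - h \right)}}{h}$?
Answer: $- \frac{4268}{7} \approx -609.71$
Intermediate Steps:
$l = 11$ ($l = \left(2 - 3\right) \left(-11\right) = \left(-1\right) \left(-11\right) = 11$)
$a{\left(h \right)} = 3 + \frac{1}{h}$ ($a{\left(h \right)} = 3 + 1 \frac{1}{h} = 3 + \frac{1}{h}$)
$- 44 \left(l + a{\left(-7 \right)}\right) = - 44 \left(11 + \left(3 + \frac{1}{-7}\right)\right) = - 44 \left(11 + \left(3 - \frac{1}{7}\right)\right) = - 44 \left(11 + \frac{20}{7}\right) = \left(-44\right) \frac{97}{7} = - \frac{4268}{7}$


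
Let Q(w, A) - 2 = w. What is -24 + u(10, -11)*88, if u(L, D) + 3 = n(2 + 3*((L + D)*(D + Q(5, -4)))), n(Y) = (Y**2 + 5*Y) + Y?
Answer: 24352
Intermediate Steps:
Q(w, A) = 2 + w
n(Y) = Y**2 + 6*Y
u(L, D) = -3 + (2 + 3*(7 + D)*(D + L))*(8 + 3*(7 + D)*(D + L)) (u(L, D) = -3 + (2 + 3*((L + D)*(D + (2 + 5))))*(6 + (2 + 3*((L + D)*(D + (2 + 5))))) = -3 + (2 + 3*((D + L)*(D + 7)))*(6 + (2 + 3*((D + L)*(D + 7)))) = -3 + (2 + 3*((D + L)*(7 + D)))*(6 + (2 + 3*((D + L)*(7 + D)))) = -3 + (2 + 3*((7 + D)*(D + L)))*(6 + (2 + 3*((7 + D)*(D + L)))) = -3 + (2 + 3*(7 + D)*(D + L))*(6 + (2 + 3*(7 + D)*(D + L))) = -3 + (2 + 3*(7 + D)*(D + L))*(8 + 3*(7 + D)*(D + L)))
-24 + u(10, -11)*88 = -24 + (-3 + (2 + 3*(-11)**2 + 21*(-11) + 21*10 + 3*(-11)*10)*(8 + 3*(-11)**2 + 21*(-11) + 21*10 + 3*(-11)*10))*88 = -24 + (-3 + (2 + 3*121 - 231 + 210 - 330)*(8 + 3*121 - 231 + 210 - 330))*88 = -24 + (-3 + (2 + 363 - 231 + 210 - 330)*(8 + 363 - 231 + 210 - 330))*88 = -24 + (-3 + 14*20)*88 = -24 + (-3 + 280)*88 = -24 + 277*88 = -24 + 24376 = 24352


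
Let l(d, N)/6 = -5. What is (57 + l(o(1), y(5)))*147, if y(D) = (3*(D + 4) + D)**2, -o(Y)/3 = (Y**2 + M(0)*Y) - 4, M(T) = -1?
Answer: 3969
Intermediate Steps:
o(Y) = 12 - 3*Y**2 + 3*Y (o(Y) = -3*((Y**2 - Y) - 4) = -3*(-4 + Y**2 - Y) = 12 - 3*Y**2 + 3*Y)
y(D) = (12 + 4*D)**2 (y(D) = (3*(4 + D) + D)**2 = ((12 + 3*D) + D)**2 = (12 + 4*D)**2)
l(d, N) = -30 (l(d, N) = 6*(-5) = -30)
(57 + l(o(1), y(5)))*147 = (57 - 30)*147 = 27*147 = 3969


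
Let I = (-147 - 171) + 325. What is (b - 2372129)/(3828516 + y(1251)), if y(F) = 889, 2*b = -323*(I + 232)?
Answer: -964291/1531762 ≈ -0.62953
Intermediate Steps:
I = 7 (I = -318 + 325 = 7)
b = -77197/2 (b = (-323*(7 + 232))/2 = (-323*239)/2 = (½)*(-77197) = -77197/2 ≈ -38599.)
(b - 2372129)/(3828516 + y(1251)) = (-77197/2 - 2372129)/(3828516 + 889) = -4821455/2/3829405 = -4821455/2*1/3829405 = -964291/1531762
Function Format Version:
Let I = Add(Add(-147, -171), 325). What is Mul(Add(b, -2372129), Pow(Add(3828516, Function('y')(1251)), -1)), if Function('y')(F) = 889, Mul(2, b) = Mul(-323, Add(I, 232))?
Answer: Rational(-964291, 1531762) ≈ -0.62953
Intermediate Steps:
I = 7 (I = Add(-318, 325) = 7)
b = Rational(-77197, 2) (b = Mul(Rational(1, 2), Mul(-323, Add(7, 232))) = Mul(Rational(1, 2), Mul(-323, 239)) = Mul(Rational(1, 2), -77197) = Rational(-77197, 2) ≈ -38599.)
Mul(Add(b, -2372129), Pow(Add(3828516, Function('y')(1251)), -1)) = Mul(Add(Rational(-77197, 2), -2372129), Pow(Add(3828516, 889), -1)) = Mul(Rational(-4821455, 2), Pow(3829405, -1)) = Mul(Rational(-4821455, 2), Rational(1, 3829405)) = Rational(-964291, 1531762)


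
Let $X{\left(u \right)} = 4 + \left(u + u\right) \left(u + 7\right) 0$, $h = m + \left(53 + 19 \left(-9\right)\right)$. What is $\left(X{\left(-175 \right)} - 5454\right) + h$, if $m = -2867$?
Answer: $-8435$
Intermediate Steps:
$h = -2985$ ($h = -2867 + \left(53 + 19 \left(-9\right)\right) = -2867 + \left(53 - 171\right) = -2867 - 118 = -2985$)
$X{\left(u \right)} = 4$ ($X{\left(u \right)} = 4 + 2 u \left(7 + u\right) 0 = 4 + 0 = 4$)
$\left(X{\left(-175 \right)} - 5454\right) + h = \left(4 - 5454\right) - 2985 = -5450 - 2985 = -8435$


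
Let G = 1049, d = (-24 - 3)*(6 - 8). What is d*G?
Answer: 56646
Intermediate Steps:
d = 54 (d = -27*(-2) = 54)
d*G = 54*1049 = 56646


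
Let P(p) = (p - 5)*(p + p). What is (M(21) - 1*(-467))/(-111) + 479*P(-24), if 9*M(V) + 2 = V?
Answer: 666097010/999 ≈ 6.6676e+5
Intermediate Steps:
P(p) = 2*p*(-5 + p) (P(p) = (-5 + p)*(2*p) = 2*p*(-5 + p))
M(V) = -2/9 + V/9
(M(21) - 1*(-467))/(-111) + 479*P(-24) = ((-2/9 + (⅑)*21) - 1*(-467))/(-111) + 479*(2*(-24)*(-5 - 24)) = ((-2/9 + 7/3) + 467)*(-1/111) + 479*(2*(-24)*(-29)) = (19/9 + 467)*(-1/111) + 479*1392 = (4222/9)*(-1/111) + 666768 = -4222/999 + 666768 = 666097010/999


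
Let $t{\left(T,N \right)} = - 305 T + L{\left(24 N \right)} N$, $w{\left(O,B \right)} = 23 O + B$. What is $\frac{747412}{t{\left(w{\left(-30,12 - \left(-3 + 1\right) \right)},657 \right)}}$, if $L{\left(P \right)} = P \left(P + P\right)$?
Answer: $\frac{186853}{81674948729} \approx 2.2878 \cdot 10^{-6}$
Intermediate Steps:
$L{\left(P \right)} = 2 P^{2}$ ($L{\left(P \right)} = P 2 P = 2 P^{2}$)
$w{\left(O,B \right)} = B + 23 O$
$t{\left(T,N \right)} = - 305 T + 1152 N^{3}$ ($t{\left(T,N \right)} = - 305 T + 2 \left(24 N\right)^{2} N = - 305 T + 2 \cdot 576 N^{2} N = - 305 T + 1152 N^{2} N = - 305 T + 1152 N^{3}$)
$\frac{747412}{t{\left(w{\left(-30,12 - \left(-3 + 1\right) \right)},657 \right)}} = \frac{747412}{- 305 \left(\left(12 - \left(-3 + 1\right)\right) + 23 \left(-30\right)\right) + 1152 \cdot 657^{3}} = \frac{747412}{- 305 \left(\left(12 - -2\right) - 690\right) + 1152 \cdot 283593393} = \frac{747412}{- 305 \left(\left(12 + 2\right) - 690\right) + 326699588736} = \frac{747412}{- 305 \left(14 - 690\right) + 326699588736} = \frac{747412}{\left(-305\right) \left(-676\right) + 326699588736} = \frac{747412}{206180 + 326699588736} = \frac{747412}{326699794916} = 747412 \cdot \frac{1}{326699794916} = \frac{186853}{81674948729}$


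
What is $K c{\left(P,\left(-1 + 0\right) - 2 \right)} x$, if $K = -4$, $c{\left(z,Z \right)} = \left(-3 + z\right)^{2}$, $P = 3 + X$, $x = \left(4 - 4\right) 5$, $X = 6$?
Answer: $0$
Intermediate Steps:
$x = 0$ ($x = 0 \cdot 5 = 0$)
$P = 9$ ($P = 3 + 6 = 9$)
$K c{\left(P,\left(-1 + 0\right) - 2 \right)} x = - 4 \left(-3 + 9\right)^{2} \cdot 0 = - 4 \cdot 6^{2} \cdot 0 = \left(-4\right) 36 \cdot 0 = \left(-144\right) 0 = 0$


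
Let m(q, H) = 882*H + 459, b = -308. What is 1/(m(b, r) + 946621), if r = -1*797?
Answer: 1/244126 ≈ 4.0962e-6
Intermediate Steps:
r = -797
m(q, H) = 459 + 882*H
1/(m(b, r) + 946621) = 1/((459 + 882*(-797)) + 946621) = 1/((459 - 702954) + 946621) = 1/(-702495 + 946621) = 1/244126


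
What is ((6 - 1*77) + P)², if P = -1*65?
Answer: 18496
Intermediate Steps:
P = -65
((6 - 1*77) + P)² = ((6 - 1*77) - 65)² = ((6 - 77) - 65)² = (-71 - 65)² = (-136)² = 18496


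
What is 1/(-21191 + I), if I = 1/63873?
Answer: -63873/1353532742 ≈ -4.7190e-5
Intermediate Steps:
I = 1/63873 ≈ 1.5656e-5
1/(-21191 + I) = 1/(-21191 + 1/63873) = 1/(-1353532742/63873) = -63873/1353532742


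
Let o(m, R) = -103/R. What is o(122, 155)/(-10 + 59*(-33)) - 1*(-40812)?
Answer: 120191341/2945 ≈ 40812.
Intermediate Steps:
o(122, 155)/(-10 + 59*(-33)) - 1*(-40812) = (-103/155)/(-10 + 59*(-33)) - 1*(-40812) = (-103*1/155)/(-10 - 1947) + 40812 = -103/155/(-1957) + 40812 = -103/155*(-1/1957) + 40812 = 1/2945 + 40812 = 120191341/2945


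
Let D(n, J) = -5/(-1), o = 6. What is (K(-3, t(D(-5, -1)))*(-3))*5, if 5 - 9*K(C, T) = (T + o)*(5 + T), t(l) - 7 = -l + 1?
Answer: 335/3 ≈ 111.67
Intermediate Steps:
D(n, J) = 5 (D(n, J) = -5*(-1) = 5)
t(l) = 8 - l (t(l) = 7 + (-l + 1) = 7 + (1 - l) = 8 - l)
K(C, T) = 5/9 - (5 + T)*(6 + T)/9 (K(C, T) = 5/9 - (T + 6)*(5 + T)/9 = 5/9 - (6 + T)*(5 + T)/9 = 5/9 - (5 + T)*(6 + T)/9)
(K(-3, t(D(-5, -1)))*(-3))*5 = ((-25/9 - 11*(8 - 1*5)/9 - (8 - 1*5)²/9)*(-3))*5 = ((-25/9 - 11*(8 - 5)/9 - (8 - 5)²/9)*(-3))*5 = ((-25/9 - 11/9*3 - ⅑*3²)*(-3))*5 = ((-25/9 - 11/3 - ⅑*9)*(-3))*5 = ((-25/9 - 11/3 - 1)*(-3))*5 = -67/9*(-3)*5 = (67/3)*5 = 335/3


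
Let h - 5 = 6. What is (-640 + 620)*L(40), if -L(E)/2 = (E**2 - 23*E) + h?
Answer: 27640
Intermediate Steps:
h = 11 (h = 5 + 6 = 11)
L(E) = -22 - 2*E**2 + 46*E (L(E) = -2*((E**2 - 23*E) + 11) = -2*(11 + E**2 - 23*E) = -22 - 2*E**2 + 46*E)
(-640 + 620)*L(40) = (-640 + 620)*(-22 - 2*40**2 + 46*40) = -20*(-22 - 2*1600 + 1840) = -20*(-22 - 3200 + 1840) = -20*(-1382) = 27640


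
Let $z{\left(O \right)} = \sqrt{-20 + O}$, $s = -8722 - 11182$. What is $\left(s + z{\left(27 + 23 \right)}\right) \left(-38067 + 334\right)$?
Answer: $751037632 - 37733 \sqrt{30} \approx 7.5083 \cdot 10^{8}$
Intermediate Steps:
$s = -19904$ ($s = -8722 - 11182 = -19904$)
$\left(s + z{\left(27 + 23 \right)}\right) \left(-38067 + 334\right) = \left(-19904 + \sqrt{-20 + \left(27 + 23\right)}\right) \left(-38067 + 334\right) = \left(-19904 + \sqrt{-20 + 50}\right) \left(-37733\right) = \left(-19904 + \sqrt{30}\right) \left(-37733\right) = 751037632 - 37733 \sqrt{30}$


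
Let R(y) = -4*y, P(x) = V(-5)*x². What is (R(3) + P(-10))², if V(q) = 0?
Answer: 144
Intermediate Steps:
P(x) = 0 (P(x) = 0*x² = 0)
(R(3) + P(-10))² = (-4*3 + 0)² = (-12 + 0)² = (-12)² = 144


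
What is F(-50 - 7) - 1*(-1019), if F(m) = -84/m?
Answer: 19389/19 ≈ 1020.5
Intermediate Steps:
F(-50 - 7) - 1*(-1019) = -84/(-50 - 7) - 1*(-1019) = -84/(-57) + 1019 = -84*(-1/57) + 1019 = 28/19 + 1019 = 19389/19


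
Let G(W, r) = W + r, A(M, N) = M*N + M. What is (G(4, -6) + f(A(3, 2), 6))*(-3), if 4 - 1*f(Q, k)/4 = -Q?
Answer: -150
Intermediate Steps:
A(M, N) = M + M*N
f(Q, k) = 16 + 4*Q (f(Q, k) = 16 - (-4)*Q = 16 + 4*Q)
(G(4, -6) + f(A(3, 2), 6))*(-3) = ((4 - 6) + (16 + 4*(3*(1 + 2))))*(-3) = (-2 + (16 + 4*(3*3)))*(-3) = (-2 + (16 + 4*9))*(-3) = (-2 + (16 + 36))*(-3) = (-2 + 52)*(-3) = 50*(-3) = -150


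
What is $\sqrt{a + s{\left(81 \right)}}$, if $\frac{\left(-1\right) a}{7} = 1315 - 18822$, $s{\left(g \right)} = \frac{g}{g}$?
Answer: $5 \sqrt{4902} \approx 350.07$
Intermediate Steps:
$s{\left(g \right)} = 1$
$a = 122549$ ($a = - 7 \left(1315 - 18822\right) = \left(-7\right) \left(-17507\right) = 122549$)
$\sqrt{a + s{\left(81 \right)}} = \sqrt{122549 + 1} = \sqrt{122550} = 5 \sqrt{4902}$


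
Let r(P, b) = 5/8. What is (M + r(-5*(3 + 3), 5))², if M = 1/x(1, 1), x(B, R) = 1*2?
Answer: 81/64 ≈ 1.2656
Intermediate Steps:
r(P, b) = 5/8 (r(P, b) = 5*(⅛) = 5/8)
x(B, R) = 2
M = ½ (M = 1/2 = ½ ≈ 0.50000)
(M + r(-5*(3 + 3), 5))² = (½ + 5/8)² = (9/8)² = 81/64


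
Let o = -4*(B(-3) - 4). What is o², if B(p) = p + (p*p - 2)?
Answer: 0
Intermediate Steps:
B(p) = -2 + p + p² (B(p) = p + (p² - 2) = p + (-2 + p²) = -2 + p + p²)
o = 0 (o = -4*((-2 - 3 + (-3)²) - 4) = -4*((-2 - 3 + 9) - 4) = -4*(4 - 4) = -4*0 = 0)
o² = 0² = 0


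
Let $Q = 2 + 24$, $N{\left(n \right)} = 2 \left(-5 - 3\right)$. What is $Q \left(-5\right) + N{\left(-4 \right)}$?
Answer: $-146$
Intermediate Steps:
$N{\left(n \right)} = -16$ ($N{\left(n \right)} = 2 \left(-8\right) = -16$)
$Q = 26$
$Q \left(-5\right) + N{\left(-4 \right)} = 26 \left(-5\right) - 16 = -130 - 16 = -146$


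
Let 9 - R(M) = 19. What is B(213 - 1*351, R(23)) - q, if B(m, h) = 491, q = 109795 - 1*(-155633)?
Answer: -264937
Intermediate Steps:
R(M) = -10 (R(M) = 9 - 1*19 = 9 - 19 = -10)
q = 265428 (q = 109795 + 155633 = 265428)
B(213 - 1*351, R(23)) - q = 491 - 1*265428 = 491 - 265428 = -264937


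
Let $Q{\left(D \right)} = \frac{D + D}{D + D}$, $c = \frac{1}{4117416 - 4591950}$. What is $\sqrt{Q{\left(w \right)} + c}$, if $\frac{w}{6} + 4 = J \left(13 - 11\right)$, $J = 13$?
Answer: $\frac{\sqrt{25020226958}}{158178} \approx 1.0$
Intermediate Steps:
$w = 132$ ($w = -24 + 6 \cdot 13 \left(13 - 11\right) = -24 + 6 \cdot 13 \cdot 2 = -24 + 6 \cdot 26 = -24 + 156 = 132$)
$c = - \frac{1}{474534}$ ($c = \frac{1}{-474534} = - \frac{1}{474534} \approx -2.1073 \cdot 10^{-6}$)
$Q{\left(D \right)} = 1$ ($Q{\left(D \right)} = \frac{2 D}{2 D} = 2 D \frac{1}{2 D} = 1$)
$\sqrt{Q{\left(w \right)} + c} = \sqrt{1 - \frac{1}{474534}} = \sqrt{\frac{474533}{474534}} = \frac{\sqrt{25020226958}}{158178}$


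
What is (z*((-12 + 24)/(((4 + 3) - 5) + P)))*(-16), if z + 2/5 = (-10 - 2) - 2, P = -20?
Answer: -768/5 ≈ -153.60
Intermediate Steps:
z = -72/5 (z = -⅖ + ((-10 - 2) - 2) = -⅖ + (-12 - 2) = -⅖ - 14 = -72/5 ≈ -14.400)
(z*((-12 + 24)/(((4 + 3) - 5) + P)))*(-16) = -72*(-12 + 24)/(5*(((4 + 3) - 5) - 20))*(-16) = -864/(5*((7 - 5) - 20))*(-16) = -864/(5*(2 - 20))*(-16) = -864/(5*(-18))*(-16) = -864*(-1)/(5*18)*(-16) = -72/5*(-⅔)*(-16) = (48/5)*(-16) = -768/5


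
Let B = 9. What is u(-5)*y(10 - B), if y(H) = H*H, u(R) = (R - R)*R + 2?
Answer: 2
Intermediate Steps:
u(R) = 2 (u(R) = 0*R + 2 = 0 + 2 = 2)
y(H) = H²
u(-5)*y(10 - B) = 2*(10 - 1*9)² = 2*(10 - 9)² = 2*1² = 2*1 = 2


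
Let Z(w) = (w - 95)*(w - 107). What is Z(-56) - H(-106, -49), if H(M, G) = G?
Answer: 24662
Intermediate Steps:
Z(w) = (-107 + w)*(-95 + w) (Z(w) = (-95 + w)*(-107 + w) = (-107 + w)*(-95 + w))
Z(-56) - H(-106, -49) = (10165 + (-56)² - 202*(-56)) - 1*(-49) = (10165 + 3136 + 11312) + 49 = 24613 + 49 = 24662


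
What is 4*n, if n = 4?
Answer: 16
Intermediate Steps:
4*n = 4*4 = 16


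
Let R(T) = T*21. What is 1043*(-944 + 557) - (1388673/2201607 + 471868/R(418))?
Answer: -144475897268614/357883449 ≈ -4.0370e+5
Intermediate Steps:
R(T) = 21*T
1043*(-944 + 557) - (1388673/2201607 + 471868/R(418)) = 1043*(-944 + 557) - (1388673/2201607 + 471868/((21*418))) = 1043*(-387) - (1388673*(1/2201607) + 471868/8778) = -403641 - (154297/244623 + 471868*(1/8778)) = -403641 - (154297/244623 + 235934/4389) = -403641 - 1*19464030805/357883449 = -403641 - 19464030805/357883449 = -144475897268614/357883449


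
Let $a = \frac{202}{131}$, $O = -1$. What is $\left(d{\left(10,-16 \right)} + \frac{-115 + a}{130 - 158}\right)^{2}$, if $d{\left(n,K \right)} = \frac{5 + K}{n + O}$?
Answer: $\frac{8727109561}{1089792144} \approx 8.0081$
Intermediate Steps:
$d{\left(n,K \right)} = \frac{5 + K}{-1 + n}$ ($d{\left(n,K \right)} = \frac{5 + K}{n - 1} = \frac{5 + K}{-1 + n}$)
$a = \frac{202}{131}$ ($a = 202 \cdot \frac{1}{131} = \frac{202}{131} \approx 1.542$)
$\left(d{\left(10,-16 \right)} + \frac{-115 + a}{130 - 158}\right)^{2} = \left(\frac{5 - 16}{-1 + 10} + \frac{-115 + \frac{202}{131}}{130 - 158}\right)^{2} = \left(\frac{1}{9} \left(-11\right) - \frac{14863}{131 \left(-28\right)}\right)^{2} = \left(\frac{1}{9} \left(-11\right) - - \frac{14863}{3668}\right)^{2} = \left(- \frac{11}{9} + \frac{14863}{3668}\right)^{2} = \left(\frac{93419}{33012}\right)^{2} = \frac{8727109561}{1089792144}$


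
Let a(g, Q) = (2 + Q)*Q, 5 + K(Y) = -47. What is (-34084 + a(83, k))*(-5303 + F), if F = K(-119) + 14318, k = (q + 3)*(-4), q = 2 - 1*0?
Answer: -302268212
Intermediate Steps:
q = 2 (q = 2 + 0 = 2)
K(Y) = -52 (K(Y) = -5 - 47 = -52)
k = -20 (k = (2 + 3)*(-4) = 5*(-4) = -20)
a(g, Q) = Q*(2 + Q)
F = 14266 (F = -52 + 14318 = 14266)
(-34084 + a(83, k))*(-5303 + F) = (-34084 - 20*(2 - 20))*(-5303 + 14266) = (-34084 - 20*(-18))*8963 = (-34084 + 360)*8963 = -33724*8963 = -302268212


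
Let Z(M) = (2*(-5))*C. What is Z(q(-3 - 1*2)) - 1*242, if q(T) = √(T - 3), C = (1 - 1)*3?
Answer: -242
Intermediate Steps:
C = 0 (C = 0*3 = 0)
q(T) = √(-3 + T)
Z(M) = 0 (Z(M) = (2*(-5))*0 = -10*0 = 0)
Z(q(-3 - 1*2)) - 1*242 = 0 - 1*242 = 0 - 242 = -242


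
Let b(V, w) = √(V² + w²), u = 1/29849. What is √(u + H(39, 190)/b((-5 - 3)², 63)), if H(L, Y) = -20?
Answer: √(77660202881 - 5748491992052*√8065)/48146437 ≈ 0.47188*I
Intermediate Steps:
u = 1/29849 ≈ 3.3502e-5
√(u + H(39, 190)/b((-5 - 3)², 63)) = √(1/29849 - 20/√(((-5 - 3)²)² + 63²)) = √(1/29849 - 20/√(((-8)²)² + 3969)) = √(1/29849 - 20/√(64² + 3969)) = √(1/29849 - 20/√(4096 + 3969)) = √(1/29849 - 20*√8065/8065) = √(1/29849 - 4*√8065/1613)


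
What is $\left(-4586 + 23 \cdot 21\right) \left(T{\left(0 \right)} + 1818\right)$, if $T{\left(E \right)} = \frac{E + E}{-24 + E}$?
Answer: $-7459254$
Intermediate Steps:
$T{\left(E \right)} = \frac{2 E}{-24 + E}$
$\left(-4586 + 23 \cdot 21\right) \left(T{\left(0 \right)} + 1818\right) = \left(-4586 + 23 \cdot 21\right) \left(2 \cdot 0 \frac{1}{-24 + 0} + 1818\right) = \left(-4586 + 483\right) \left(2 \cdot 0 \frac{1}{-24} + 1818\right) = - 4103 \left(2 \cdot 0 \left(- \frac{1}{24}\right) + 1818\right) = - 4103 \left(0 + 1818\right) = \left(-4103\right) 1818 = -7459254$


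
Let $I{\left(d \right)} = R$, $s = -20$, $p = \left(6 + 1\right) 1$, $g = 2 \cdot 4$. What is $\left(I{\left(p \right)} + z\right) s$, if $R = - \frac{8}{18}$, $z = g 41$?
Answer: $- \frac{58960}{9} \approx -6551.1$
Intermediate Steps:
$g = 8$
$p = 7$ ($p = 7 \cdot 1 = 7$)
$z = 328$ ($z = 8 \cdot 41 = 328$)
$R = - \frac{4}{9}$ ($R = \left(-8\right) \frac{1}{18} = - \frac{4}{9} \approx -0.44444$)
$I{\left(d \right)} = - \frac{4}{9}$
$\left(I{\left(p \right)} + z\right) s = \left(- \frac{4}{9} + 328\right) \left(-20\right) = \frac{2948}{9} \left(-20\right) = - \frac{58960}{9}$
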